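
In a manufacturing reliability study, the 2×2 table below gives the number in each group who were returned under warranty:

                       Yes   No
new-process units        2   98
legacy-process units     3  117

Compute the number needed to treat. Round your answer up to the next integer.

NNT ≈ 200

risk, new-process units = 2/100 = 0.020000
risk, legacy-process units = 3/120 = 0.025000
absolute risk difference = 0.005000
1 / 0.005000 = 200.000 → round up → 200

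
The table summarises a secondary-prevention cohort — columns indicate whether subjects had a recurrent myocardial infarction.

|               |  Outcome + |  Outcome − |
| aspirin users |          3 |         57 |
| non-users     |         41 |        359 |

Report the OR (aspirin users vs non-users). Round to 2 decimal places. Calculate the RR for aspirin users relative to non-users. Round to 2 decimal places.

OR = (3 × 359) / (57 × 41) = 1077/2337 ≈ 0.46
risk, aspirin users = 3/60 = 0.0500
risk, non-users = 41/400 = 0.1025
RR = 0.0500 / 0.1025 = 0.49

OR = 0.46; RR = 0.49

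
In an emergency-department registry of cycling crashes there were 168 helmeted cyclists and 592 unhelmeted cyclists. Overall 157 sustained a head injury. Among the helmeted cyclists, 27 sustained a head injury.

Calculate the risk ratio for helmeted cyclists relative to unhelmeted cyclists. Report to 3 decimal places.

RR ≈ 0.732

helmeted cyclists without the outcome: 168 − 27 = 141
unhelmeted cyclists with the outcome: 157 − 27 = 130
unhelmeted cyclists without the outcome: 592 − 130 = 462
risk, helmeted cyclists = 27/168 = 0.1607
risk, unhelmeted cyclists = 130/592 = 0.2196
RR = 0.1607 / 0.2196 = 0.732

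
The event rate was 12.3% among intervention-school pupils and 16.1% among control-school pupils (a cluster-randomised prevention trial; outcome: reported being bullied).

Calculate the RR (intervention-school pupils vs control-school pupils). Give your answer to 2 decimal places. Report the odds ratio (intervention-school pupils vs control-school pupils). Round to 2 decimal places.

RR = 0.1230 / 0.1610 = 0.76
odds, intervention-school pupils = 0.1230/0.8770 = 0.1403
odds, control-school pupils = 0.1610/0.8390 = 0.1919
OR = 0.1403 / 0.1919 = 0.73

RR = 0.76; OR = 0.73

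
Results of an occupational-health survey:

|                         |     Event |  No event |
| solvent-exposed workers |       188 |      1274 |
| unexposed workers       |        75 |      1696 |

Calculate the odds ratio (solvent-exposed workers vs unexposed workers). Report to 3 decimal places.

3.337

odds, solvent-exposed workers = 188/1274 = 0.14757
odds, unexposed workers = 75/1696 = 0.04422
OR = 0.14757 / 0.04422 = 3.337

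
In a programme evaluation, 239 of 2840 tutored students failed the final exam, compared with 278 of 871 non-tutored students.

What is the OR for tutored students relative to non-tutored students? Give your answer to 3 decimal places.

0.196

odds, tutored students = 239/2601 = 0.0919
odds, non-tutored students = 278/593 = 0.4688
OR = 0.0919 / 0.4688 = 0.196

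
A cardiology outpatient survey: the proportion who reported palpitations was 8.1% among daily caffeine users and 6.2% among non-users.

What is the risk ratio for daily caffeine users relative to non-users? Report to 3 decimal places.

RR = 0.0810 / 0.0620 = 1.306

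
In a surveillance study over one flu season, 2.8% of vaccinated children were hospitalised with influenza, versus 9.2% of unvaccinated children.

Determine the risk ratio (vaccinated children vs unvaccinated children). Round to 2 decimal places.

RR = 0.02800 / 0.09200 = 0.30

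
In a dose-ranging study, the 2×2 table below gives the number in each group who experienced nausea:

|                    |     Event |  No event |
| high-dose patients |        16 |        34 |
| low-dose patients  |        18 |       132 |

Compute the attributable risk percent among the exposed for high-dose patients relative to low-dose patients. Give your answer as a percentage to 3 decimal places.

AR% = 62.500%

risk, high-dose patients = 16/50 = 0.3200
risk, low-dose patients = 18/150 = 0.1200
AR% = (0.3200 − 0.1200) / 0.3200 = 0.6250 → 62.500%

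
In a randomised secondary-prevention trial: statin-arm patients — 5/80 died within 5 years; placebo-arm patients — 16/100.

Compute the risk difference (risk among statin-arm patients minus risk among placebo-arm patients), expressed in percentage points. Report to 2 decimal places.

risk, statin-arm patients = 5/80 = 0.0625
risk, placebo-arm patients = 16/100 = 0.1600
risk difference = 0.0625 − 0.1600 = -0.0975 → -9.75 percentage points

RD: -9.75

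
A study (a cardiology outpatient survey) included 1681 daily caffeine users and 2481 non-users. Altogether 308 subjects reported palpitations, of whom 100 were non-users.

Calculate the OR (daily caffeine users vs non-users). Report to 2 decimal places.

daily caffeine users with the outcome: 308 − 100 = 208
daily caffeine users without the outcome: 1681 − 208 = 1473
non-users without the outcome: 2481 − 100 = 2381
odds, daily caffeine users = 208/1473 = 0.14121
odds, non-users = 100/2381 = 0.04200
OR = 0.14121 / 0.04200 = 3.36

OR = 3.36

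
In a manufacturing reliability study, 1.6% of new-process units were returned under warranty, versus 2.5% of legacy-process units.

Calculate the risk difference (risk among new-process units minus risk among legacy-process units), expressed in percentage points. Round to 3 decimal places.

-0.900

risk difference = 0.01600 − 0.02500 = -0.00900 → -0.900 percentage points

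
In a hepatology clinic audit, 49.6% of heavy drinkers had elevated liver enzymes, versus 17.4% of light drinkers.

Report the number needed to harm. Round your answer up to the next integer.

4

absolute risk difference = 0.322000
1 / 0.322000 = 3.106 → round up → 4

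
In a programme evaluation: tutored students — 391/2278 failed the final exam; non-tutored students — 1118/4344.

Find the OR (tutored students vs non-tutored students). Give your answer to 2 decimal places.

0.60

odds, tutored students = 391/1887 = 0.2072
odds, non-tutored students = 1118/3226 = 0.3466
OR = 0.2072 / 0.3466 = 0.60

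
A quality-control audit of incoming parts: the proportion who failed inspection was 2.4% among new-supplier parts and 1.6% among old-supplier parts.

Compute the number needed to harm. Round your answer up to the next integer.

absolute risk difference = 0.008000
1 / 0.008000 = 125.000 → round up → 125

NNH ≈ 125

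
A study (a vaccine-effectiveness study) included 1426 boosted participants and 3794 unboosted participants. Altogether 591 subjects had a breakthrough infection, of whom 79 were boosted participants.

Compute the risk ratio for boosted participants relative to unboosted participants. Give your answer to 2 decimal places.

boosted participants without the outcome: 1426 − 79 = 1347
unboosted participants with the outcome: 591 − 79 = 512
unboosted participants without the outcome: 3794 − 512 = 3282
risk, boosted participants = 79/1426 = 0.0554
risk, unboosted participants = 512/3794 = 0.1349
RR = 0.0554 / 0.1349 = 0.41

0.41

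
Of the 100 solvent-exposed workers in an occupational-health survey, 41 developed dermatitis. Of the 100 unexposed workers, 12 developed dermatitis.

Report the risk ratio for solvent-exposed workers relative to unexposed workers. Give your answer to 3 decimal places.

3.417

risk, solvent-exposed workers = 41/100 = 0.4100
risk, unexposed workers = 12/100 = 0.1200
RR = 0.4100 / 0.1200 = 3.417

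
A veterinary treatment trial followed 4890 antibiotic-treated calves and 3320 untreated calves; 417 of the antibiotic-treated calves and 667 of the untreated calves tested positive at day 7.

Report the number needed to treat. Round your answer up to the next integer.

risk, antibiotic-treated calves = 417/4890 = 0.085276
risk, untreated calves = 667/3320 = 0.200904
absolute risk difference = 0.115628
1 / 0.115628 = 8.648 → round up → 9

NNT = 9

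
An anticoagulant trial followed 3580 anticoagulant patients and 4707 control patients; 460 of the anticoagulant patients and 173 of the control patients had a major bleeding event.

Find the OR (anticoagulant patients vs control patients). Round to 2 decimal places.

OR = (460 × 4534) / (3120 × 173) = 2085640/539760 ≈ 3.86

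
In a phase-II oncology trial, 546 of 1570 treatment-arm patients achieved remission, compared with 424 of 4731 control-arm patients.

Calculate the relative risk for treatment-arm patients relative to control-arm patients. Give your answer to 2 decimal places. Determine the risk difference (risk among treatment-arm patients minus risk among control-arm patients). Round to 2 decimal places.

RR = 3.88; RD = 0.26

risk, treatment-arm patients = 546/1570 = 0.3478
risk, control-arm patients = 424/4731 = 0.0896
RR = 0.3478 / 0.0896 = 3.88
risk difference = 0.3478 − 0.0896 = 0.26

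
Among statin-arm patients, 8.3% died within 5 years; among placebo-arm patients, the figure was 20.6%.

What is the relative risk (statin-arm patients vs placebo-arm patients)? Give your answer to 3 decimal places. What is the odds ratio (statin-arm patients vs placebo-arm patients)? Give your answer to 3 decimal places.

RR = 0.403; OR = 0.349

RR = 0.0830 / 0.2060 = 0.403
odds, statin-arm patients = 0.0830/0.9170 = 0.0905
odds, placebo-arm patients = 0.2060/0.7940 = 0.2594
OR = 0.0905 / 0.2594 = 0.349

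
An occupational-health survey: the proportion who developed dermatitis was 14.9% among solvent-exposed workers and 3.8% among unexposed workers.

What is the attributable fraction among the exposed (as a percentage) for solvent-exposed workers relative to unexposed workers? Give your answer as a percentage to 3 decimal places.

AR% = (0.14900 − 0.03800) / 0.14900 = 0.7450 → 74.497%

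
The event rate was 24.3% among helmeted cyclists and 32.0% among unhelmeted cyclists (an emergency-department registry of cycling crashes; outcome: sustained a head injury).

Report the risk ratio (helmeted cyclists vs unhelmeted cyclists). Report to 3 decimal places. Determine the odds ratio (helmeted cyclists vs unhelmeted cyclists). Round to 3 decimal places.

RR = 0.2430 / 0.3200 = 0.759
odds, helmeted cyclists = 0.2430/0.7570 = 0.3210
odds, unhelmeted cyclists = 0.3200/0.6800 = 0.4706
OR = 0.3210 / 0.4706 = 0.682

RR = 0.759; OR = 0.682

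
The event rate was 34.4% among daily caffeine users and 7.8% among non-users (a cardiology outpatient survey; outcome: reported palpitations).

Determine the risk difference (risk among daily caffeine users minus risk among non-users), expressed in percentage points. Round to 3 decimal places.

26.600

risk difference = 0.3440 − 0.0780 = 0.2660 → 26.600 percentage points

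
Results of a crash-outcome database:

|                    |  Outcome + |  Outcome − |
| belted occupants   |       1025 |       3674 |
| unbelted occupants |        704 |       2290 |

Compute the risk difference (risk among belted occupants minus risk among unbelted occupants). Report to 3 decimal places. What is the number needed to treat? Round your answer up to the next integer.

RD = -0.017; NNT = 59

risk, belted occupants = 1025/4699 = 0.2181
risk, unbelted occupants = 704/2994 = 0.2351
risk difference = 0.2181 − 0.2351 = -0.017
absolute risk difference = 0.017005
1 / 0.017005 = 58.806 → round up → 59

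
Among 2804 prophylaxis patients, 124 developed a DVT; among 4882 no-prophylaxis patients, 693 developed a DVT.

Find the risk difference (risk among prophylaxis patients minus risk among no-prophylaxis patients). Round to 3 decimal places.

risk, prophylaxis patients = 124/2804 = 0.04422
risk, no-prophylaxis patients = 693/4882 = 0.14195
risk difference = 0.04422 − 0.14195 = -0.098

RD = -0.098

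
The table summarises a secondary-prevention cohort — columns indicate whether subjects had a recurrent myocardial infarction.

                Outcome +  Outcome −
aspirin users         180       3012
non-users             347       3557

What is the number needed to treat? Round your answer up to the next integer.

31

risk, aspirin users = 180/3192 = 0.056391
risk, non-users = 347/3904 = 0.088883
absolute risk difference = 0.032492
1 / 0.032492 = 30.777 → round up → 31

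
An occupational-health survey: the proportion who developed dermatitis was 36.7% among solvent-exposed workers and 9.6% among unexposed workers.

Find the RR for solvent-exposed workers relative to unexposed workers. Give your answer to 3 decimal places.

RR = 0.3670 / 0.0960 = 3.823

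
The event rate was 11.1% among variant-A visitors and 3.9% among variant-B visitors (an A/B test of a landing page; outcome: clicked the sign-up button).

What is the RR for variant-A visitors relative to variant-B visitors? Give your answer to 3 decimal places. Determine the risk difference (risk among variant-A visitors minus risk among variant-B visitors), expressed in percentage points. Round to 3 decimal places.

RR = 0.11100 / 0.03900 = 2.846
risk difference = 0.11100 − 0.03900 = 0.07200 → 7.200 percentage points

RR = 2.846; RD = 7.200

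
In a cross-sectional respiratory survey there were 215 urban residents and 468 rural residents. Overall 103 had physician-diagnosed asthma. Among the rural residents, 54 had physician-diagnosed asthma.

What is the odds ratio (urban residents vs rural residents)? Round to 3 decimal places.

2.263

urban residents with the outcome: 103 − 54 = 49
urban residents without the outcome: 215 − 49 = 166
rural residents without the outcome: 468 − 54 = 414
OR = (49 × 414) / (166 × 54) = 20286/8964 ≈ 2.263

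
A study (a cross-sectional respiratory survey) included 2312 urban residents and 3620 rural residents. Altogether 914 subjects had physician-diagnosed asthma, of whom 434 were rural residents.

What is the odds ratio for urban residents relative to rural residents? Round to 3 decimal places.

urban residents with the outcome: 914 − 434 = 480
urban residents without the outcome: 2312 − 480 = 1832
rural residents without the outcome: 3620 − 434 = 3186
OR = (480 × 3186) / (1832 × 434) = 1529280/795088 ≈ 1.923

OR ≈ 1.923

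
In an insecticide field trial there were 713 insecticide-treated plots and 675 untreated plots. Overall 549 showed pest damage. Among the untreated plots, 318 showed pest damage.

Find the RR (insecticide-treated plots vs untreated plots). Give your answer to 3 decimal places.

RR: 0.688

insecticide-treated plots with the outcome: 549 − 318 = 231
insecticide-treated plots without the outcome: 713 − 231 = 482
untreated plots without the outcome: 675 − 318 = 357
risk, insecticide-treated plots = 231/713 = 0.3240
risk, untreated plots = 318/675 = 0.4711
RR = 0.3240 / 0.4711 = 0.688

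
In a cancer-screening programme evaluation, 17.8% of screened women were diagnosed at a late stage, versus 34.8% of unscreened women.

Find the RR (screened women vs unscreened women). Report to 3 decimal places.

RR = 0.1780 / 0.3480 = 0.511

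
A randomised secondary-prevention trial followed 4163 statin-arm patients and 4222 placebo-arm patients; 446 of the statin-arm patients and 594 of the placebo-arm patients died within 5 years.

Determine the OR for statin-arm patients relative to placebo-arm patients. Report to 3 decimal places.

0.733

odds, statin-arm patients = 446/3717 = 0.1200
odds, placebo-arm patients = 594/3628 = 0.1637
OR = 0.1200 / 0.1637 = 0.733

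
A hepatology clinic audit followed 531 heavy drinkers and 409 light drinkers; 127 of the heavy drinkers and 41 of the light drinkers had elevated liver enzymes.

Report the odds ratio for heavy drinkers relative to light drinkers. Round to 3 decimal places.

OR = (127 × 368) / (404 × 41) = 46736/16564 ≈ 2.822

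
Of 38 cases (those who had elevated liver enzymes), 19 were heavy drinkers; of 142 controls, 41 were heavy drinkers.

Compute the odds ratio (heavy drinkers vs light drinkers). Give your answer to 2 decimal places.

OR = (19 × 101) / (41 × 19) = 1919/779 ≈ 2.46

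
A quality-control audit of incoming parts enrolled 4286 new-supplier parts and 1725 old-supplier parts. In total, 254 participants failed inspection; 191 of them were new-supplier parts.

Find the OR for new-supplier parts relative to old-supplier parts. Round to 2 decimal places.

new-supplier parts without the outcome: 4286 − 191 = 4095
old-supplier parts with the outcome: 254 − 191 = 63
old-supplier parts without the outcome: 1725 − 63 = 1662
OR = (191 × 1662) / (4095 × 63) = 317442/257985 ≈ 1.23

1.23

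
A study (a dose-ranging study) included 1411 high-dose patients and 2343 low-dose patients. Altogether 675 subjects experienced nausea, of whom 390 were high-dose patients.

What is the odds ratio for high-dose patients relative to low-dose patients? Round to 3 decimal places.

high-dose patients without the outcome: 1411 − 390 = 1021
low-dose patients with the outcome: 675 − 390 = 285
low-dose patients without the outcome: 2343 − 285 = 2058
OR = (390 × 2058) / (1021 × 285) = 802620/290985 ≈ 2.758

OR = 2.758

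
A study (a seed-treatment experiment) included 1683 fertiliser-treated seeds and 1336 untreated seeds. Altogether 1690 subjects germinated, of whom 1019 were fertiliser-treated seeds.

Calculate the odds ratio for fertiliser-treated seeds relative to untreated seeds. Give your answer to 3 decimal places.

fertiliser-treated seeds without the outcome: 1683 − 1019 = 664
untreated seeds with the outcome: 1690 − 1019 = 671
untreated seeds without the outcome: 1336 − 671 = 665
OR = (1019 × 665) / (664 × 671) = 677635/445544 ≈ 1.521

1.521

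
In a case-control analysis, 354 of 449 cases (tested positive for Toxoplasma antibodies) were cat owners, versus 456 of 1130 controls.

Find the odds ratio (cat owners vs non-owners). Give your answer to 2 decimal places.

OR = (354 × 674) / (456 × 95) = 238596/43320 ≈ 5.51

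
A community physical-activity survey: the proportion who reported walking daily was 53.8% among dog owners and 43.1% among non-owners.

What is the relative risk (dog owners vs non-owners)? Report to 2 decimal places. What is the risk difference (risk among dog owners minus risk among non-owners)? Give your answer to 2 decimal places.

RR = 0.5380 / 0.4310 = 1.25
risk difference = 0.5380 − 0.4310 = 0.11

RR = 1.25; RD = 0.11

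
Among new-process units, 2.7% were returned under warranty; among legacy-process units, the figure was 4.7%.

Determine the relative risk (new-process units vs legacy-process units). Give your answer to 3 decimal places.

RR = 0.02700 / 0.04700 = 0.574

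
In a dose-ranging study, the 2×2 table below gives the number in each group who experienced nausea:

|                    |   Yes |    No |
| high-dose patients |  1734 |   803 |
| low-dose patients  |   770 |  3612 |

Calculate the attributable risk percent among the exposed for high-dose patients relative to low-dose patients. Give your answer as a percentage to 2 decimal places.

AR%: 74.29%

risk, high-dose patients = 1734/2537 = 0.6835
risk, low-dose patients = 770/4382 = 0.1757
AR% = (0.6835 − 0.1757) / 0.6835 = 0.7429 → 74.29%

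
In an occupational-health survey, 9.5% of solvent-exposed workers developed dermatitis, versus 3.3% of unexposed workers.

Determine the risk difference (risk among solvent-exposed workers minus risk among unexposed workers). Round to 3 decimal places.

risk difference = 0.09500 − 0.03300 = 0.062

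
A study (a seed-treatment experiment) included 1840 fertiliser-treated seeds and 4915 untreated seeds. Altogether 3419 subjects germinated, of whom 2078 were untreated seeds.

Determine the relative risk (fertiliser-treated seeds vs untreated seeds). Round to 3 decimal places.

1.724

fertiliser-treated seeds with the outcome: 3419 − 2078 = 1341
fertiliser-treated seeds without the outcome: 1840 − 1341 = 499
untreated seeds without the outcome: 4915 − 2078 = 2837
risk, fertiliser-treated seeds = 1341/1840 = 0.7288
risk, untreated seeds = 2078/4915 = 0.4228
RR = 0.7288 / 0.4228 = 1.724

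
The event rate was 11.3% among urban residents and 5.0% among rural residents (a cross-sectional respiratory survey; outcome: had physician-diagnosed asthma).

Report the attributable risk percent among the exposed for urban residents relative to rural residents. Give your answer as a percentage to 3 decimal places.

AR% = (0.1130 − 0.0500) / 0.1130 = 0.5575 → 55.752%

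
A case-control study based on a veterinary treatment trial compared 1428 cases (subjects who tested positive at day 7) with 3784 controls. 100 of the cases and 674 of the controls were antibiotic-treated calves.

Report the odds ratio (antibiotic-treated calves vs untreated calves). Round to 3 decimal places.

OR = (100 × 3110) / (674 × 1328) = 311000/895072 ≈ 0.347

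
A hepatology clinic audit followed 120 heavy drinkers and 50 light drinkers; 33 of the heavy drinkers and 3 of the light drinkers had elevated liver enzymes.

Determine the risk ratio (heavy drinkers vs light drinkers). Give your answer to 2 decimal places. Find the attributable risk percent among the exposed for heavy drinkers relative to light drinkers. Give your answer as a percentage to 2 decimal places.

risk, heavy drinkers = 33/120 = 0.2750
risk, light drinkers = 3/50 = 0.0600
RR = 0.2750 / 0.0600 = 4.58
AR% = (0.2750 − 0.0600) / 0.2750 = 0.7818 → 78.18%

RR = 4.58; AR% = 78.18%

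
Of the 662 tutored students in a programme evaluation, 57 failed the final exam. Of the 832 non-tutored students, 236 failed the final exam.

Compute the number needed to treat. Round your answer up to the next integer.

NNT = 6

risk, tutored students = 57/662 = 0.086103
risk, non-tutored students = 236/832 = 0.283654
absolute risk difference = 0.197551
1 / 0.197551 = 5.062 → round up → 6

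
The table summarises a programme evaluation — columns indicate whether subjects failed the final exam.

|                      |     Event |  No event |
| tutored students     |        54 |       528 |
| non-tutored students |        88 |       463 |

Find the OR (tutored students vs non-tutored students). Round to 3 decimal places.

OR = (54 × 463) / (528 × 88) = 25002/46464 ≈ 0.538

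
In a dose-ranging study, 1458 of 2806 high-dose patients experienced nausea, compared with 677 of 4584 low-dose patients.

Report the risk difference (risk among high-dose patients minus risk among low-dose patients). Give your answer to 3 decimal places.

risk, high-dose patients = 1458/2806 = 0.5196
risk, low-dose patients = 677/4584 = 0.1477
risk difference = 0.5196 − 0.1477 = 0.372

0.372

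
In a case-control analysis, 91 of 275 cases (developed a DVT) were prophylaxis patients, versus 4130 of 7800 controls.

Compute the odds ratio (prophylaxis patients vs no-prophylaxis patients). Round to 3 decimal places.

0.439

odds, prophylaxis patients = 91/4130 = 0.02203
odds, no-prophylaxis patients = 184/3670 = 0.05014
OR = 0.02203 / 0.05014 = 0.439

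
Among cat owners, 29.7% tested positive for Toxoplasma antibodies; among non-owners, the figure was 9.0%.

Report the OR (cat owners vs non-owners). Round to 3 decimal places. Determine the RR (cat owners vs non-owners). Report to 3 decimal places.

OR = 4.272; RR = 3.300

odds, cat owners = 0.2970/0.7030 = 0.4225
odds, non-owners = 0.0900/0.9100 = 0.0989
OR = 0.4225 / 0.0989 = 4.272
RR = 0.2970 / 0.0900 = 3.300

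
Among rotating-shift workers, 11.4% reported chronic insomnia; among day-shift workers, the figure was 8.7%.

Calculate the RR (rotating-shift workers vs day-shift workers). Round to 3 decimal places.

RR = 0.1140 / 0.0870 = 1.310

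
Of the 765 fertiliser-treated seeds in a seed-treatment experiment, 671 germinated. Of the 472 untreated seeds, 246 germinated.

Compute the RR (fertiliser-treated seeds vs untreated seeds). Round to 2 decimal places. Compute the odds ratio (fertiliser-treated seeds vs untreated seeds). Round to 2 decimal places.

risk, fertiliser-treated seeds = 671/765 = 0.8771
risk, untreated seeds = 246/472 = 0.5212
RR = 0.8771 / 0.5212 = 1.68
OR = (671 × 226) / (94 × 246) = 151646/23124 ≈ 6.56

RR = 1.68; OR = 6.56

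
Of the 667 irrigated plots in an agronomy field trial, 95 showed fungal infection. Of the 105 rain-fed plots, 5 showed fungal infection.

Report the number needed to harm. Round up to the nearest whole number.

11

risk, irrigated plots = 95/667 = 0.142429
risk, rain-fed plots = 5/105 = 0.047619
absolute risk difference = 0.094810
1 / 0.094810 = 10.547 → round up → 11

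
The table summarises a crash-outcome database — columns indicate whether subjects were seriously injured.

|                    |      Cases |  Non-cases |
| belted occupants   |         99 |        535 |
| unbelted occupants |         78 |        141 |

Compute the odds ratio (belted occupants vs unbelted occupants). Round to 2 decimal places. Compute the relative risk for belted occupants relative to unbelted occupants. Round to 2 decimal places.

OR = 0.33; RR = 0.44

OR = (99 × 141) / (535 × 78) = 13959/41730 ≈ 0.33
risk, belted occupants = 99/634 = 0.1562
risk, unbelted occupants = 78/219 = 0.3562
RR = 0.1562 / 0.3562 = 0.44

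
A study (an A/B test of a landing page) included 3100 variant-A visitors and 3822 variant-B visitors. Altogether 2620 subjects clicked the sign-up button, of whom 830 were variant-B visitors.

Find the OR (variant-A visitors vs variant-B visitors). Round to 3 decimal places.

variant-A visitors with the outcome: 2620 − 830 = 1790
variant-A visitors without the outcome: 3100 − 1790 = 1310
variant-B visitors without the outcome: 3822 − 830 = 2992
OR = (1790 × 2992) / (1310 × 830) = 5355680/1087300 ≈ 4.926

OR ≈ 4.926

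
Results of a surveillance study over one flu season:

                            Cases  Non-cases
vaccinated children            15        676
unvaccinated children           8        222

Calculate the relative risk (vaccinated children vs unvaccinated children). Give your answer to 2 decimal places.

risk, vaccinated children = 15/691 = 0.02171
risk, unvaccinated children = 8/230 = 0.03478
RR = 0.02171 / 0.03478 = 0.62

0.62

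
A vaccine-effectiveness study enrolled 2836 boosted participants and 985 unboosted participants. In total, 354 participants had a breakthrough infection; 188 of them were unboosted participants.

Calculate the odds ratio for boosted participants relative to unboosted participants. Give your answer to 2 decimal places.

0.26

boosted participants with the outcome: 354 − 188 = 166
boosted participants without the outcome: 2836 − 166 = 2670
unboosted participants without the outcome: 985 − 188 = 797
odds, boosted participants = 166/2670 = 0.0622
odds, unboosted participants = 188/797 = 0.2359
OR = 0.0622 / 0.2359 = 0.26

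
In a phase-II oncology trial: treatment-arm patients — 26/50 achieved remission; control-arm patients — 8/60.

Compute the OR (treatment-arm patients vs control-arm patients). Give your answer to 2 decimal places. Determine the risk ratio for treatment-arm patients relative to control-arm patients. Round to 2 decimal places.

OR = (26 × 52) / (24 × 8) = 1352/192 ≈ 7.04
risk, treatment-arm patients = 26/50 = 0.5200
risk, control-arm patients = 8/60 = 0.1333
RR = 0.5200 / 0.1333 = 3.90

OR = 7.04; RR = 3.90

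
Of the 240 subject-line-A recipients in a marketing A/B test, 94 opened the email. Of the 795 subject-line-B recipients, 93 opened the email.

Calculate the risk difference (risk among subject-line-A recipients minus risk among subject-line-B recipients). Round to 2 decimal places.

0.27

risk, subject-line-A recipients = 94/240 = 0.3917
risk, subject-line-B recipients = 93/795 = 0.1170
risk difference = 0.3917 − 0.1170 = 0.27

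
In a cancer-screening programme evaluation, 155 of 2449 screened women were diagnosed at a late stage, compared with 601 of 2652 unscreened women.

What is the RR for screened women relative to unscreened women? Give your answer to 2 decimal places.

risk, screened women = 155/2449 = 0.0633
risk, unscreened women = 601/2652 = 0.2266
RR = 0.0633 / 0.2266 = 0.28

0.28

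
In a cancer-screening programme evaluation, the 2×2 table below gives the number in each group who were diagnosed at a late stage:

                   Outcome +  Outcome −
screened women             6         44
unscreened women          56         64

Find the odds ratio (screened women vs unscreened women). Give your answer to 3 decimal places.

0.156

odds, screened women = 6/44 = 0.1364
odds, unscreened women = 56/64 = 0.8750
OR = 0.1364 / 0.8750 = 0.156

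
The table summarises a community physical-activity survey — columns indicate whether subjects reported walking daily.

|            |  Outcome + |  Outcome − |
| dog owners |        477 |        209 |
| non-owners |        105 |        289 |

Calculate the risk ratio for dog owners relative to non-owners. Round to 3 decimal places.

risk, dog owners = 477/686 = 0.6953
risk, non-owners = 105/394 = 0.2665
RR = 0.6953 / 0.2665 = 2.609

RR = 2.609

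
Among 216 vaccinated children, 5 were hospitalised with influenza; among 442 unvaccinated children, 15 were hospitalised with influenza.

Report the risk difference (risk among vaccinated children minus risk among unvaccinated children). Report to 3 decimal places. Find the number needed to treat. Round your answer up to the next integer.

risk, vaccinated children = 5/216 = 0.02315
risk, unvaccinated children = 15/442 = 0.03394
risk difference = 0.02315 − 0.03394 = -0.011
absolute risk difference = 0.010789
1 / 0.010789 = 92.687 → round up → 93

RD = -0.011; NNT = 93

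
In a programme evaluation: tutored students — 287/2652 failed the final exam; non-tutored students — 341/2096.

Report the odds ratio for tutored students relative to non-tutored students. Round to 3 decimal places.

OR = (287 × 1755) / (2365 × 341) = 503685/806465 ≈ 0.625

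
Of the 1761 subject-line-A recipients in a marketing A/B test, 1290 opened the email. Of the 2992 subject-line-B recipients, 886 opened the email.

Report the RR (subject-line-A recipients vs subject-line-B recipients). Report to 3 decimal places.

risk, subject-line-A recipients = 1290/1761 = 0.7325
risk, subject-line-B recipients = 886/2992 = 0.2961
RR = 0.7325 / 0.2961 = 2.474

RR ≈ 2.474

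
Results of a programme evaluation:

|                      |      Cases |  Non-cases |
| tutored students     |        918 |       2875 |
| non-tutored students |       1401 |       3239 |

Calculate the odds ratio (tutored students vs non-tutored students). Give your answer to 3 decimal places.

OR = (918 × 3239) / (2875 × 1401) = 2973402/4027875 ≈ 0.738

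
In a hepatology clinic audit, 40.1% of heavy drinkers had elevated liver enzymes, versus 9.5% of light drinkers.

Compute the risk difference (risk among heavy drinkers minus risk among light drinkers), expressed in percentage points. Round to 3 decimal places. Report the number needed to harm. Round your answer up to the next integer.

risk difference = 0.4010 − 0.0950 = 0.3060 → 30.600 percentage points
absolute risk difference = 0.306000
1 / 0.306000 = 3.268 → round up → 4

RD = 30.600; NNH = 4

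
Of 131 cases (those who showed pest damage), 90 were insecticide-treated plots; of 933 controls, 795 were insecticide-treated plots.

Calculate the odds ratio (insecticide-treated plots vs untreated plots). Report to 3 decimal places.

OR = (90 × 138) / (795 × 41) = 12420/32595 ≈ 0.381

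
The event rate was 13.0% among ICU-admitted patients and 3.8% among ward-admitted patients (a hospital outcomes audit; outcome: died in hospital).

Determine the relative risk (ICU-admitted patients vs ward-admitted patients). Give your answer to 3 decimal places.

RR = 0.13000 / 0.03800 = 3.421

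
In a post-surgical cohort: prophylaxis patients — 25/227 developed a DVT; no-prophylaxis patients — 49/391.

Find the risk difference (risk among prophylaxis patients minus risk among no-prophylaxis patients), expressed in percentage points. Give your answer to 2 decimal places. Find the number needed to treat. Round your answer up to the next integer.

RD = -1.52; NNT = 66

risk, prophylaxis patients = 25/227 = 0.1101
risk, no-prophylaxis patients = 49/391 = 0.1253
risk difference = 0.1101 − 0.1253 = -0.0152 → -1.52 percentage points
absolute risk difference = 0.015188
1 / 0.015188 = 65.841 → round up → 66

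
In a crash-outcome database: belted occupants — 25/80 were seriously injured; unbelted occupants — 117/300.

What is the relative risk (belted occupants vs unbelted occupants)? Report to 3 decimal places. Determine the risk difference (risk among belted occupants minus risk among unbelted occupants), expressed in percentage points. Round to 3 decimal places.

RR = 0.801; RD = -7.750

risk, belted occupants = 25/80 = 0.3125
risk, unbelted occupants = 117/300 = 0.3900
RR = 0.3125 / 0.3900 = 0.801
risk difference = 0.3125 − 0.3900 = -0.0775 → -7.750 percentage points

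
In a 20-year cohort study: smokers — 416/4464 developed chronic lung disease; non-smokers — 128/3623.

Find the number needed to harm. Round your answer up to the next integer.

NNH = 18

risk, smokers = 416/4464 = 0.093190
risk, non-smokers = 128/3623 = 0.035330
absolute risk difference = 0.057860
1 / 0.057860 = 17.283 → round up → 18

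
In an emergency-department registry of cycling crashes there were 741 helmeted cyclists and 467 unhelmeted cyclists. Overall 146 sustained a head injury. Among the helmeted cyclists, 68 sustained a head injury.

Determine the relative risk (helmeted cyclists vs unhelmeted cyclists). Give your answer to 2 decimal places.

0.55

helmeted cyclists without the outcome: 741 − 68 = 673
unhelmeted cyclists with the outcome: 146 − 68 = 78
unhelmeted cyclists without the outcome: 467 − 78 = 389
risk, helmeted cyclists = 68/741 = 0.0918
risk, unhelmeted cyclists = 78/467 = 0.1670
RR = 0.0918 / 0.1670 = 0.55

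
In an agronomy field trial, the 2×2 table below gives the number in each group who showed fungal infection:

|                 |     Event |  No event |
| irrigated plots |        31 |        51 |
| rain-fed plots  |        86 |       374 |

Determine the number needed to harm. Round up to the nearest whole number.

risk, irrigated plots = 31/82 = 0.378049
risk, rain-fed plots = 86/460 = 0.186957
absolute risk difference = 0.191092
1 / 0.191092 = 5.233 → round up → 6

NNH ≈ 6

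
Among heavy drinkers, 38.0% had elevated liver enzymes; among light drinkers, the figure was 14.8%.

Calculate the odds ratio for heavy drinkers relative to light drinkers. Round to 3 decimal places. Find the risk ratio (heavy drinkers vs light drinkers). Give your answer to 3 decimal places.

odds, heavy drinkers = 0.3800/0.6200 = 0.6129
odds, light drinkers = 0.1480/0.8520 = 0.1737
OR = 0.6129 / 0.1737 = 3.528
RR = 0.3800 / 0.1480 = 2.568

OR = 3.528; RR = 2.568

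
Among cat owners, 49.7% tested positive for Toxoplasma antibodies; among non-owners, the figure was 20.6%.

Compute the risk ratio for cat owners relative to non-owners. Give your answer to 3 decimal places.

RR = 0.4970 / 0.2060 = 2.413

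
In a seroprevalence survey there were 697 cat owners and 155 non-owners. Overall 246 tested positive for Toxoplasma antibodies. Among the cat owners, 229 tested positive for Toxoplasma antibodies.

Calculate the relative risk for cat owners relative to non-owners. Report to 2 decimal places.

3.00

cat owners without the outcome: 697 − 229 = 468
non-owners with the outcome: 246 − 229 = 17
non-owners without the outcome: 155 − 17 = 138
risk, cat owners = 229/697 = 0.3286
risk, non-owners = 17/155 = 0.1097
RR = 0.3286 / 0.1097 = 3.00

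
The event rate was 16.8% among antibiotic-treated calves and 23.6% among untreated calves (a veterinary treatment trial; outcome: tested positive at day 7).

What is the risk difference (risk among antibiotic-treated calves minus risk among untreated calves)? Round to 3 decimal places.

risk difference = 0.1680 − 0.2360 = -0.068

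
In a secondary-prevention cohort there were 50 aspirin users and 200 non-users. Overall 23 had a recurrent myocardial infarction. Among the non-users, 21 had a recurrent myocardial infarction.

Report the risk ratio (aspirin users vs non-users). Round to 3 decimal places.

aspirin users with the outcome: 23 − 21 = 2
aspirin users without the outcome: 50 − 2 = 48
non-users without the outcome: 200 − 21 = 179
risk, aspirin users = 2/50 = 0.04000
risk, non-users = 21/200 = 0.10500
RR = 0.04000 / 0.10500 = 0.381

0.381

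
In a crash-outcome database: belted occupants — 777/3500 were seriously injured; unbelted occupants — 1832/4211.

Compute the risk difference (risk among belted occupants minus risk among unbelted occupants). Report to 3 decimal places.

RD = -0.213

risk, belted occupants = 777/3500 = 0.2220
risk, unbelted occupants = 1832/4211 = 0.4351
risk difference = 0.2220 − 0.4351 = -0.213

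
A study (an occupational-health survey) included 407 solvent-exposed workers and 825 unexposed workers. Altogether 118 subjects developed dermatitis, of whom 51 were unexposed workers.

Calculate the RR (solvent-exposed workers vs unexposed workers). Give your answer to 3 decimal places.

RR = 2.663

solvent-exposed workers with the outcome: 118 − 51 = 67
solvent-exposed workers without the outcome: 407 − 67 = 340
unexposed workers without the outcome: 825 − 51 = 774
risk, solvent-exposed workers = 67/407 = 0.1646
risk, unexposed workers = 51/825 = 0.0618
RR = 0.1646 / 0.0618 = 2.663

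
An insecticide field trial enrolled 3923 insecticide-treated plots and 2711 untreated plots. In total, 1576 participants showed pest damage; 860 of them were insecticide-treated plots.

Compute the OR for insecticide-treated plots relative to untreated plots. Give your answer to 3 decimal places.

insecticide-treated plots without the outcome: 3923 − 860 = 3063
untreated plots with the outcome: 1576 − 860 = 716
untreated plots without the outcome: 2711 − 716 = 1995
OR = (860 × 1995) / (3063 × 716) = 1715700/2193108 ≈ 0.782

OR: 0.782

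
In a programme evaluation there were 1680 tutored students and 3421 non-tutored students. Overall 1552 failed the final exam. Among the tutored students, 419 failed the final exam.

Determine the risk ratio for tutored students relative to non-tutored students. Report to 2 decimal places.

tutored students without the outcome: 1680 − 419 = 1261
non-tutored students with the outcome: 1552 − 419 = 1133
non-tutored students without the outcome: 3421 − 1133 = 2288
risk, tutored students = 419/1680 = 0.2494
risk, non-tutored students = 1133/3421 = 0.3312
RR = 0.2494 / 0.3312 = 0.75

0.75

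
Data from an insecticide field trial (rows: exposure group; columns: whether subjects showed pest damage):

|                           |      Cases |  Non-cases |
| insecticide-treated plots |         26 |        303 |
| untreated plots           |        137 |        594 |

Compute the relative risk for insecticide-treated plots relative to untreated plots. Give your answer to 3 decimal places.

RR = 0.422

risk, insecticide-treated plots = 26/329 = 0.0790
risk, untreated plots = 137/731 = 0.1874
RR = 0.0790 / 0.1874 = 0.422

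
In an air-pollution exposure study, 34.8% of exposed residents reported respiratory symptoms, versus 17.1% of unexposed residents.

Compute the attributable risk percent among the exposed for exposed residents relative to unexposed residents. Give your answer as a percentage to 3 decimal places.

AR% = (0.3480 − 0.1710) / 0.3480 = 0.5086 → 50.862%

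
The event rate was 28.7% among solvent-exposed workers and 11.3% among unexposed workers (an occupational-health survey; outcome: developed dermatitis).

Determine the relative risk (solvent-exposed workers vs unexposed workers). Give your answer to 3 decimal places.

RR = 0.2870 / 0.1130 = 2.540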